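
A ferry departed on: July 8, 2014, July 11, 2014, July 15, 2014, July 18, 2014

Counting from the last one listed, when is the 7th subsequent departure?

August 12, 2014

Every event lands on a Tuesday or Friday (gaps cycle 3, 4, 3).
So the schedule is: every Tuesday and Friday.
Next Tuesday: July 22, 2014.
Next Friday: July 25, 2014.
The following Tuesday is July 29, 2014.
The following Friday is August 1, 2014.
Next Tuesday: August 5, 2014.
Next Friday: August 8, 2014.
The following Tuesday is August 12, 2014.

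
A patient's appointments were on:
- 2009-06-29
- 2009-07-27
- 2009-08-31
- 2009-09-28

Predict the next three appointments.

2009-10-26, 2009-11-30, 2009-12-28

Every date is a Monday; gaps 28, 35, 28 days.
Each is the last Monday of its month (at least one falls on the 29th or later, ruling out '4th Monday').
Last Monday of October 2009: 2009-10-26.
Last Monday of November 2009: 2009-11-30.
Last Monday of December 2009: 2009-12-28.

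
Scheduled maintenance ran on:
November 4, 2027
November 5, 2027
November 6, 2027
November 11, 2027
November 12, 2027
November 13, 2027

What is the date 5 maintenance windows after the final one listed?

November 26, 2027

Gaps: 1, 1, 5, 1, 1 days — not constant, but cyclic with period 3.
The events fall on every Thursday, Friday and Saturday.
The following Thursday is November 18, 2027.
The following Friday is November 19, 2027.
Next Saturday: November 20, 2027.
Next Thursday: November 25, 2027.
The following Friday is November 26, 2027.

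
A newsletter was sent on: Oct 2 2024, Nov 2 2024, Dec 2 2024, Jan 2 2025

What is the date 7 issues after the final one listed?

Aug 2 2025

Gaps: 31, 30, 31 days — not constant. Every event is on the 2nd of the month.
Pattern: the 2nd of each month.
February 2025: Feb 2 2025.
Next: March 2025 → Mar 2 2025.
April 2025: Apr 2 2025.
May 2025: May 2 2025.
June 2025: Jun 2 2025.
July 2025: Jul 2 2025.
Next: August 2025 → Aug 2 2025.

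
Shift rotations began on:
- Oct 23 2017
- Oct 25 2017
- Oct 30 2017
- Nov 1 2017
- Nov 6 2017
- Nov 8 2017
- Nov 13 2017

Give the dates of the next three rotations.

Gaps: 2, 5, 2, 5, 2, 5 days — not constant, but cyclic with period 2.
The events fall on every Monday and Wednesday.
The following Wednesday is Nov 15 2017.
Next Monday: Nov 20 2017.
The following Wednesday is Nov 22 2017.

Nov 15 2017, Nov 20 2017, Nov 22 2017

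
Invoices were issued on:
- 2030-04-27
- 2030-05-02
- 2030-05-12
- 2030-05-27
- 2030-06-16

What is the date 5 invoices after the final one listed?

Gaps: 5, 10, 15, 20 days — each gap is 5 larger than the previous one.
Next gap: 25 days. 2030-06-16 + 25 days = 2030-07-11.
Next gap: 30 days. 2030-07-11 + 30 days = 2030-08-10.
Next gap: 35 days. 2030-08-10 + 35 days = 2030-09-14.
Next gap: 40 days. 2030-09-14 + 40 days = 2030-10-24.
Next gap: 45 days. 2030-10-24 + 45 days = 2030-12-08.

2030-12-08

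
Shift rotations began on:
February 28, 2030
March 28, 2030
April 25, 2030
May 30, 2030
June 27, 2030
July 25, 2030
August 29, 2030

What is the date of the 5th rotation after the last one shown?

Every date is a Thursday; gaps 28, 28, 35, 28, 28, 35 days.
Each is the last Thursday of its month (at least one falls on the 29th or later, ruling out '4th Thursday').
Last Thursday of September 2030: September 26, 2030.
October 2030 ends with Thursday October 31, 2030.
Last Thursday of November 2030: November 28, 2030.
December 2030 ends with Thursday December 26, 2030.
Last Thursday of January 2031: January 30, 2031.

January 30, 2031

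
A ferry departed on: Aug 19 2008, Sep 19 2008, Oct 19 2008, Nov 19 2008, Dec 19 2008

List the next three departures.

Each date is the 19th; the gaps (31, 30, 31, 30) track the month lengths.
The rule is the 19th of each month.
January 2009: Jan 19 2009.
February 2009: Feb 19 2009.
March 2009: Mar 19 2009.

Jan 19 2009, Feb 19 2009, Mar 19 2009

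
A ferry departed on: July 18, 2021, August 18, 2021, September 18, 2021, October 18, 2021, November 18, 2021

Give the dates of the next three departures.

Gaps: 31, 31, 30, 31 days — not constant. Every event is on the 18th of the month.
Pattern: the 18th of each month.
December 2021: December 18, 2021.
January 2022: January 18, 2022.
February 2022: February 18, 2022.

December 18, 2021; January 18, 2022; February 18, 2022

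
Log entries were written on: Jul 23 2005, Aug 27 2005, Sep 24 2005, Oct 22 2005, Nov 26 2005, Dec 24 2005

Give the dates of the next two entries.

Jan 28 2006, Feb 25 2006

Gaps: 35, 28, 28, 35, 28 days — a mix of 28 and 35. Every date is a Saturday.
Each is the 4th Saturday of its month.
January 2006 — 4th Saturday is Jan 28 2006.
February 2006 — 4th Saturday is Feb 25 2006.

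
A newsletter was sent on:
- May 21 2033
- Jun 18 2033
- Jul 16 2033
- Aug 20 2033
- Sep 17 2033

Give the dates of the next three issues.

Oct 15 2033, Nov 19 2033, Dec 17 2033

All dates are Saturdays, 28, 28, 35, 28 days apart.
Specifically, the 3rd Saturday of each month.
3rd Saturday of October 2033: Oct 15 2033.
November 2033 — 3rd Saturday is Nov 19 2033.
3rd Saturday of December 2033: Dec 17 2033.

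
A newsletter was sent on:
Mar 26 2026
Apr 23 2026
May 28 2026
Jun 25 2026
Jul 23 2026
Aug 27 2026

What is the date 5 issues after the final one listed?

These are Thursdays at 28- or 35-day spacing (28, 35, 28, 28, 35).
The pattern: 4th Thursday of the month.
4th Thursday of September 2026: Sep 24 2026.
4th Thursday of October 2026: Oct 22 2026.
4th Thursday of November 2026: Nov 26 2026.
December 2026 — 4th Thursday is Dec 24 2026.
January 2027 — 4th Thursday is Jan 28 2027.

Jan 28 2027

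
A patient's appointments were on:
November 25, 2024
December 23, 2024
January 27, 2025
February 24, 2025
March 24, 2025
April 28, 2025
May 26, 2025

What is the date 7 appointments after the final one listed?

December 22, 2025

All dates are Mondays, 28, 35, 28, 28, 35, 28 days apart.
Specifically, the 4th Monday of each month.
June 2025 — 4th Monday is June 23, 2025.
July 2025 — 4th Monday is July 28, 2025.
4th Monday of August 2025: August 25, 2025.
4th Monday of September 2025: September 22, 2025.
October 2025 — 4th Monday is October 27, 2025.
November 2025 — 4th Monday is November 24, 2025.
December 2025 — 4th Monday is December 22, 2025.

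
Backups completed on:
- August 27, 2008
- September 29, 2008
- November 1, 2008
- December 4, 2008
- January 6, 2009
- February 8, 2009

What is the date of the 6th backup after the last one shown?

August 25, 2009

Every event comes 33 days after the last (33, 33, 33, 33, 33).
February 8, 2009 + 33 days = March 13, 2009.
March 13, 2009 + 33 days = April 15, 2009.
April 15, 2009 + 33 days = May 18, 2009.
May 18, 2009 + 33 days = June 20, 2009.
June 20, 2009 + 33 days = July 23, 2009.
July 23, 2009 + 33 days = August 25, 2009.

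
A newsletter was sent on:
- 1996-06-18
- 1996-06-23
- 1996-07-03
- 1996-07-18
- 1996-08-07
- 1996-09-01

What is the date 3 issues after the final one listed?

The spacing grows by 5 each time: 5, 10, 15, 20, 25 days.
Next gap: 30 days. 1996-09-01 + 30 days = 1996-10-01.
Next gap: 35 days. 1996-10-01 + 35 days = 1996-11-05.
Next gap: 40 days. 1996-11-05 + 40 days = 1996-12-15.

1996-12-15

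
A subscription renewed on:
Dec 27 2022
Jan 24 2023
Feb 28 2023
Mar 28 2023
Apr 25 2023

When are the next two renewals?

Gaps: 28, 35, 28, 28 days — a mix of 28 and 35. Every date is a Tuesday.
Each is the 4th Tuesday of its month.
May 2023 — 4th Tuesday is May 23 2023.
4th Tuesday of June 2023: Jun 27 2023.

May 23 2023, Jun 27 2023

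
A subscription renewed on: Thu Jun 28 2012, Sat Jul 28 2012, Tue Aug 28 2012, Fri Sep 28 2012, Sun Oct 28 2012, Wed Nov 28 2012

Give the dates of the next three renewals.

Fri Dec 28 2012, Mon Jan 28 2013, Thu Feb 28 2013

Gaps: 30, 31, 31, 30, 31 days — not constant. Every event is on the 28th of the month.
Pattern: the 28th of each month.
December 2012: Fri Dec 28 2012.
January 2013: Mon Jan 28 2013.
February 2013: Thu Feb 28 2013.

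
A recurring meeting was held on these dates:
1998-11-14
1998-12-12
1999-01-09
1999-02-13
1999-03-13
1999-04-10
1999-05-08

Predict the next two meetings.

1999-06-12, 1999-07-10

These are Saturdays at 28- or 35-day spacing (28, 28, 35, 28, 28, 28).
The pattern: 2nd Saturday of the month.
2nd Saturday of June 1999: 1999-06-12.
July 1999 — 2nd Saturday is 1999-07-10.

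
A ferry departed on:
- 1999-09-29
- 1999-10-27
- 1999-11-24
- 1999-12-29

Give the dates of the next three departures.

These are Wednesdays with 28, 28, 35-day gaps.
Each is the final Wednesday of its month — 1999-09-29 is past the 28th, so '4th Wednesday' doesn't fit.
January 2000 ends with Wednesday 2000-01-26.
February 2000 ends with Wednesday 2000-02-23.
Last Wednesday of March 2000: 2000-03-29.

2000-01-26, 2000-02-23, 2000-03-29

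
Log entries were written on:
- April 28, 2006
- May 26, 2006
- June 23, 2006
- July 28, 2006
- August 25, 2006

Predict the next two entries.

All dates are Fridays, 28, 28, 35, 28 days apart.
Specifically, the 4th Friday of each month.
September 2006 — 4th Friday is September 22, 2006.
October 2006 — 4th Friday is October 27, 2006.

September 22, 2006; October 27, 2006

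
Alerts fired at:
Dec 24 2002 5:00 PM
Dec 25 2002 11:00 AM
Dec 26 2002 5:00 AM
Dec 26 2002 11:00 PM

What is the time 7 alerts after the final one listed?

Spacing: 18, 18, 18 h — constant 18 h.
Dec 26 2002 11:00 PM + 18 h = Dec 27 2002 5:00 PM.
Dec 27 2002 5:00 PM + 18 h = Dec 28 2002 11:00 AM.
Dec 28 2002 11:00 AM + 18 h = Dec 29 2002 5:00 AM.
Dec 29 2002 5:00 AM + 18 h = Dec 29 2002 11:00 PM.
Dec 29 2002 11:00 PM + 18 h = Dec 30 2002 5:00 PM.
Dec 30 2002 5:00 PM + 18 h = Dec 31 2002 11:00 AM.
Dec 31 2002 11:00 AM + 18 h = Jan 1 2003 5:00 AM.

Jan 1 2003 5:00 AM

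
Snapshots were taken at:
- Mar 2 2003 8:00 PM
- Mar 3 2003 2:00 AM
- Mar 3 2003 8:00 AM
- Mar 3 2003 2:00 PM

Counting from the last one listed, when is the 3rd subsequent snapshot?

Spacing: 6, 6, 6 h — constant 6 h.
Mar 3 2003 2:00 PM + 6 h = Mar 3 2003 8:00 PM.
Mar 3 2003 8:00 PM + 6 h = Mar 4 2003 2:00 AM.
Mar 4 2003 2:00 AM + 6 h = Mar 4 2003 8:00 AM.

Mar 4 2003 8:00 AM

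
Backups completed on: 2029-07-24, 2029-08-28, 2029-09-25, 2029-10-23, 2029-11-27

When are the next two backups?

All dates are Tuesdays, 35, 28, 28, 35 days apart.
Specifically, the 4th Tuesday of each month.
4th Tuesday of December 2029: 2029-12-25.
4th Tuesday of January 2030: 2030-01-22.

2029-12-25, 2030-01-22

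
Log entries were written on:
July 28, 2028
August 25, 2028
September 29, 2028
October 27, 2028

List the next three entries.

Every date is a Friday; gaps 28, 35, 28 days.
Each is the last Friday of its month (at least one falls on the 29th or later, ruling out '4th Friday').
Last Friday of November 2028: November 24, 2028.
December 2028 ends with Friday December 29, 2028.
Last Friday of January 2029: January 26, 2029.

November 24, 2028; December 29, 2028; January 26, 2029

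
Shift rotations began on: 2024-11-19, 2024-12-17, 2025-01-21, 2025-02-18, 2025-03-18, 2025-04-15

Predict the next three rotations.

These are Tuesdays at 28- or 35-day spacing (28, 35, 28, 28, 28).
The pattern: 3rd Tuesday of the month.
May 2025 — 3rd Tuesday is 2025-05-20.
3rd Tuesday of June 2025: 2025-06-17.
3rd Tuesday of July 2025: 2025-07-15.

2025-05-20, 2025-06-17, 2025-07-15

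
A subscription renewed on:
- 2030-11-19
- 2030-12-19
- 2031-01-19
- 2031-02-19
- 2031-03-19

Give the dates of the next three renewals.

2031-04-19, 2031-05-19, 2031-06-19

The day-of-month is always 19 (30, 31, 31, 28 days between events).
So this recurs on the 19th of each month.
April 2031: 2031-04-19.
Next: May 2031 → 2031-05-19.
June 2031: 2031-06-19.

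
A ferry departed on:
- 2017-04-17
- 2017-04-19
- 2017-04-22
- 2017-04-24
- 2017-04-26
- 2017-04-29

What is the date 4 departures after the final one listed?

The gap pattern 2, 3, 2, 2, 3 repeats every 3 events.
These are the Mondays, Wednesdays and Saturdays of each week.
The following Monday is 2017-05-01.
The following Wednesday is 2017-05-03.
The following Saturday is 2017-05-06.
Next Monday: 2017-05-08.

2017-05-08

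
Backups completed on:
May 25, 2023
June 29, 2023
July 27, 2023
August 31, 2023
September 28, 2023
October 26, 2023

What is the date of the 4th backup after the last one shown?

These are Thursdays with 35, 28, 35, 28, 28-day gaps.
Each is the final Thursday of its month — June 29, 2023 is past the 28th, so '4th Thursday' doesn't fit.
Last Thursday of November 2023: November 30, 2023.
December 2023 ends with Thursday December 28, 2023.
January 2024 ends with Thursday January 25, 2024.
February 2024 ends with Thursday February 29, 2024.

February 29, 2024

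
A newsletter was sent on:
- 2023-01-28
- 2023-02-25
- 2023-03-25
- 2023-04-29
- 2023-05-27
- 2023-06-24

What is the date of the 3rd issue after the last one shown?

2023-09-30

These are Saturdays with 28, 28, 35, 28, 28-day gaps.
Each is the final Saturday of its month — 2023-04-29 is past the 28th, so '4th Saturday' doesn't fit.
July 2023 ends with Saturday 2023-07-29.
Last Saturday of August 2023: 2023-08-26.
Last Saturday of September 2023: 2023-09-30.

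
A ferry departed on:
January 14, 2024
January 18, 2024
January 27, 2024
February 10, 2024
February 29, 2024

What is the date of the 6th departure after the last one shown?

The spacing grows by 5 each time: 4, 9, 14, 19 days.
Next gap: 24 days. February 29, 2024 + 24 days = March 24, 2024.
Next gap: 29 days. March 24, 2024 + 29 days = April 22, 2024.
Next gap: 34 days. April 22, 2024 + 34 days = May 26, 2024.
Next gap: 39 days. May 26, 2024 + 39 days = July 4, 2024.
Next gap: 44 days. July 4, 2024 + 44 days = August 17, 2024.
Next gap: 49 days. August 17, 2024 + 49 days = October 5, 2024.

October 5, 2024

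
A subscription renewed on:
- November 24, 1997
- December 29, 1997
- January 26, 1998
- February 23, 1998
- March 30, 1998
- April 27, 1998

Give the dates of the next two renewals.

Every date is a Monday; gaps 35, 28, 28, 35, 28 days.
Each is the last Monday of its month (at least one falls on the 29th or later, ruling out '4th Monday').
May 1998 ends with Monday May 25, 1998.
June 1998 ends with Monday June 29, 1998.

May 25, 1998; June 29, 1998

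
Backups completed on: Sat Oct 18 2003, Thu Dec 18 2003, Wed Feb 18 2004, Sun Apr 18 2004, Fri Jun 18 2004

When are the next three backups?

Wed Aug 18 2004, Mon Oct 18 2004, Sat Dec 18 2004

Gaps: 61, 62, 60, 61 days — not constant. Every event is on the 18th of the month.
Pattern: the 18th of every 2 months.
Next: August 2004 → Wed Aug 18 2004.
October 2004: Mon Oct 18 2004.
Next: December 2004 → Sat Dec 18 2004.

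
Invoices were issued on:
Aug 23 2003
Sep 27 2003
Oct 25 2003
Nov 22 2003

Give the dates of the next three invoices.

Dec 27 2003, Jan 24 2004, Feb 28 2004

Gaps: 35, 28, 28 days — a mix of 28 and 35. Every date is a Saturday.
Each is the 4th Saturday of its month.
4th Saturday of December 2003: Dec 27 2003.
4th Saturday of January 2004: Jan 24 2004.
February 2004 — 4th Saturday is Feb 28 2004.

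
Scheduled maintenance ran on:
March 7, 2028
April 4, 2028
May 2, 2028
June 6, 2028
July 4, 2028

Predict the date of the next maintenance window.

August 1, 2028

All dates are Tuesdays, 28, 28, 35, 28 days apart.
Specifically, the 1st Tuesday of each month.
1st Tuesday of August 2028: August 1, 2028.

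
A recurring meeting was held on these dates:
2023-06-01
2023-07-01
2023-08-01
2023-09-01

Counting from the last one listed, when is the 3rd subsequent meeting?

2023-12-01

Each date is the 1st; the gaps (30, 31, 31) track the month lengths.
The rule is the 1st of each month.
Next: October 2023 → 2023-10-01.
November 2023: 2023-11-01.
December 2023: 2023-12-01.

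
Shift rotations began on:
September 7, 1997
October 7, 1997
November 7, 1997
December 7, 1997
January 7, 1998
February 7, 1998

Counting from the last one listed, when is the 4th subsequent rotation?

Gaps: 30, 31, 30, 31, 31 days — not constant. Every event is on the 7th of the month.
Pattern: the 7th of each month.
March 1998: March 7, 1998.
April 1998: April 7, 1998.
May 1998: May 7, 1998.
June 1998: June 7, 1998.

June 7, 1998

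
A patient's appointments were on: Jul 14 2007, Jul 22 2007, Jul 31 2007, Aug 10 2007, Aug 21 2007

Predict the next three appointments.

Gaps: 8, 9, 10, 11 days — each gap is 1 larger than the previous one.
Next gap: 12 days. Aug 21 2007 + 12 days = Sep 2 2007.
Next gap: 13 days. Sep 2 2007 + 13 days = Sep 15 2007.
Next gap: 14 days. Sep 15 2007 + 14 days = Sep 29 2007.

Sep 2 2007, Sep 15 2007, Sep 29 2007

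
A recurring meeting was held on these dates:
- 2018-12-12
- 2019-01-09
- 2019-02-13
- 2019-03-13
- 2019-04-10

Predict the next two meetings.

Gaps: 28, 35, 28, 28 days — a mix of 28 and 35. Every date is a Wednesday.
Each is the 2nd Wednesday of its month.
May 2019 — 2nd Wednesday is 2019-05-08.
June 2019 — 2nd Wednesday is 2019-06-12.

2019-05-08, 2019-06-12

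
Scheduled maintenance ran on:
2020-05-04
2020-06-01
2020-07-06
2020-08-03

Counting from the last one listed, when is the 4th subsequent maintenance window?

All dates are Mondays, 28, 35, 28 days apart.
Specifically, the 1st Monday of each month.
September 2020 — 1st Monday is 2020-09-07.
1st Monday of October 2020: 2020-10-05.
1st Monday of November 2020: 2020-11-02.
December 2020 — 1st Monday is 2020-12-07.

2020-12-07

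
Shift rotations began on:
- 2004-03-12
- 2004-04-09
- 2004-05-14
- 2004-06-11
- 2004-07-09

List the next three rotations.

2004-08-13, 2004-09-10, 2004-10-08

These are Fridays at 28- or 35-day spacing (28, 35, 28, 28).
The pattern: 2nd Friday of the month.
2nd Friday of August 2004: 2004-08-13.
2nd Friday of September 2004: 2004-09-10.
2nd Friday of October 2004: 2004-10-08.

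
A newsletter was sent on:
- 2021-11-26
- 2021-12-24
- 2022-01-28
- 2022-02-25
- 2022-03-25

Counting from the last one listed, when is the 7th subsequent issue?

These are Fridays at 28- or 35-day spacing (28, 35, 28, 28).
The pattern: 4th Friday of the month.
April 2022 — 4th Friday is 2022-04-22.
May 2022 — 4th Friday is 2022-05-27.
June 2022 — 4th Friday is 2022-06-24.
July 2022 — 4th Friday is 2022-07-22.
August 2022 — 4th Friday is 2022-08-26.
September 2022 — 4th Friday is 2022-09-23.
4th Friday of October 2022: 2022-10-28.

2022-10-28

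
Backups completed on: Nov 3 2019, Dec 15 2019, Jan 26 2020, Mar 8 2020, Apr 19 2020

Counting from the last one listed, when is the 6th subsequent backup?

Dec 27 2020

Every event comes 42 days after the last (42, 42, 42, 42).
Apr 19 2020 + 42 days = May 31 2020.
May 31 2020 + 42 days = Jul 12 2020.
Jul 12 2020 + 42 days = Aug 23 2020.
Aug 23 2020 + 42 days = Oct 4 2020.
Oct 4 2020 + 42 days = Nov 15 2020.
Nov 15 2020 + 42 days = Dec 27 2020.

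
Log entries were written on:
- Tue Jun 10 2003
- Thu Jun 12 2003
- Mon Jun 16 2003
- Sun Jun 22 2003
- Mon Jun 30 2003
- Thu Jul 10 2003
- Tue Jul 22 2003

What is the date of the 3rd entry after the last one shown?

Mon Sep 8 2003

The spacing grows by 2 each time: 2, 4, 6, 8, 10, 12 days.
Next gap: 14 days. Tue Jul 22 2003 + 14 days = Tue Aug 5 2003.
Next gap: 16 days. Tue Aug 5 2003 + 16 days = Thu Aug 21 2003.
Next gap: 18 days. Thu Aug 21 2003 + 18 days = Mon Sep 8 2003.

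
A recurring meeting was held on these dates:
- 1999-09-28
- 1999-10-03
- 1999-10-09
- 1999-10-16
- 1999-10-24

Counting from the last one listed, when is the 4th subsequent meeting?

Gaps: 5, 6, 7, 8 days — each gap is 1 larger than the previous one.
Next gap: 9 days. 1999-10-24 + 9 days = 1999-11-02.
Next gap: 10 days. 1999-11-02 + 10 days = 1999-11-12.
Next gap: 11 days. 1999-11-12 + 11 days = 1999-11-23.
Next gap: 12 days. 1999-11-23 + 12 days = 1999-12-05.

1999-12-05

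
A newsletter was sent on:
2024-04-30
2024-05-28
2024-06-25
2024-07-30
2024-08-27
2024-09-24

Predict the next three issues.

These are Tuesdays with 28, 28, 35, 28, 28-day gaps.
Each is the final Tuesday of its month — 2024-04-30 is past the 28th, so '4th Tuesday' doesn't fit.
October 2024 ends with Tuesday 2024-10-29.
Last Tuesday of November 2024: 2024-11-26.
December 2024 ends with Tuesday 2024-12-31.

2024-10-29, 2024-11-26, 2024-12-31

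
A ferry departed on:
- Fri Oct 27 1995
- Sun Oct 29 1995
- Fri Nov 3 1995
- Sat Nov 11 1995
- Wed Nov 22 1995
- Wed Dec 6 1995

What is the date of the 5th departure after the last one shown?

Sat Mar 30 1996

The spacing grows by 3 each time: 2, 5, 8, 11, 14 days.
Next gap: 17 days. Wed Dec 6 1995 + 17 days = Sat Dec 23 1995.
Next gap: 20 days. Sat Dec 23 1995 + 20 days = Fri Jan 12 1996.
Next gap: 23 days. Fri Jan 12 1996 + 23 days = Sun Feb 4 1996.
Next gap: 26 days. Sun Feb 4 1996 + 26 days = Fri Mar 1 1996.
Next gap: 29 days. Fri Mar 1 1996 + 29 days = Sat Mar 30 1996.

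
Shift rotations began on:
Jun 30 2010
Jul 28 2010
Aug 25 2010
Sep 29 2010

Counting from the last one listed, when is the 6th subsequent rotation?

All Wednesdays; the gaps (28, 28, 35) vary with month length.
This is the last Wednesday of each month.
Last Wednesday of October 2010: Oct 27 2010.
Last Wednesday of November 2010: Nov 24 2010.
December 2010 ends with Wednesday Dec 29 2010.
January 2011 ends with Wednesday Jan 26 2011.
February 2011 ends with Wednesday Feb 23 2011.
March 2011 ends with Wednesday Mar 30 2011.

Mar 30 2011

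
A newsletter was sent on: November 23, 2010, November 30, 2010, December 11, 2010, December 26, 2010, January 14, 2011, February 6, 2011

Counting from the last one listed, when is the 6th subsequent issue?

September 16, 2011

Gaps: 7, 11, 15, 19, 23 days — each gap is 4 larger than the previous one.
Next gap: 27 days. February 6, 2011 + 27 days = March 5, 2011.
Next gap: 31 days. March 5, 2011 + 31 days = April 5, 2011.
Next gap: 35 days. April 5, 2011 + 35 days = May 10, 2011.
Next gap: 39 days. May 10, 2011 + 39 days = June 18, 2011.
Next gap: 43 days. June 18, 2011 + 43 days = July 31, 2011.
Next gap: 47 days. July 31, 2011 + 47 days = September 16, 2011.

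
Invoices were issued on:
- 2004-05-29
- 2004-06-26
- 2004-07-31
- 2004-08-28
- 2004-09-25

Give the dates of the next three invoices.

These are Saturdays with 28, 35, 28, 28-day gaps.
Each is the final Saturday of its month — 2004-05-29 is past the 28th, so '4th Saturday' doesn't fit.
October 2004 ends with Saturday 2004-10-30.
Last Saturday of November 2004: 2004-11-27.
December 2004 ends with Saturday 2004-12-25.

2004-10-30, 2004-11-27, 2004-12-25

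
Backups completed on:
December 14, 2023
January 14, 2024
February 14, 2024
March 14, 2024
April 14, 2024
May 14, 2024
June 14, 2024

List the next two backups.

Gaps: 31, 31, 29, 31, 30, 31 days — not constant. Every event is on the 14th of the month.
Pattern: the 14th of each month.
Next: July 2024 → July 14, 2024.
August 2024: August 14, 2024.

July 14, 2024; August 14, 2024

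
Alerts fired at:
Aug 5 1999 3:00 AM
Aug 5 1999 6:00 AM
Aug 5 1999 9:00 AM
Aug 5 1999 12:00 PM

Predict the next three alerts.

The interval is a steady 3 hours (3, 3, 3).
Aug 5 1999 12:00 PM + 3 h = Aug 5 1999 3:00 PM.
Aug 5 1999 3:00 PM + 3 h = Aug 5 1999 6:00 PM.
Aug 5 1999 6:00 PM + 3 h = Aug 5 1999 9:00 PM.

Aug 5 1999 3:00 PM, Aug 5 1999 6:00 PM, Aug 5 1999 9:00 PM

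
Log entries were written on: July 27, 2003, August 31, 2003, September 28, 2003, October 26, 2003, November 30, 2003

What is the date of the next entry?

These are Sundays with 35, 28, 28, 35-day gaps.
Each is the final Sunday of its month — August 31, 2003 is past the 28th, so '4th Sunday' doesn't fit.
Last Sunday of December 2003: December 28, 2003.

December 28, 2003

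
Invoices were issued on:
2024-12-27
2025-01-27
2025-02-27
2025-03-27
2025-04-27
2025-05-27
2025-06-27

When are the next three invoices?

Gaps: 31, 31, 28, 31, 30, 31 days — not constant. Every event is on the 27th of the month.
Pattern: the 27th of each month.
Next: July 2025 → 2025-07-27.
August 2025: 2025-08-27.
Next: September 2025 → 2025-09-27.

2025-07-27, 2025-08-27, 2025-09-27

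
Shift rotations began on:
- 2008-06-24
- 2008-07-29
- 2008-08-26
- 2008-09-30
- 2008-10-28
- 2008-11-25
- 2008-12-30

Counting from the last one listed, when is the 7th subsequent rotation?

These are Tuesdays with 35, 28, 35, 28, 28, 35-day gaps.
Each is the final Tuesday of its month — 2008-07-29 is past the 28th, so '4th Tuesday' doesn't fit.
January 2009 ends with Tuesday 2009-01-27.
February 2009 ends with Tuesday 2009-02-24.
Last Tuesday of March 2009: 2009-03-31.
Last Tuesday of April 2009: 2009-04-28.
Last Tuesday of May 2009: 2009-05-26.
June 2009 ends with Tuesday 2009-06-30.
Last Tuesday of July 2009: 2009-07-28.

2009-07-28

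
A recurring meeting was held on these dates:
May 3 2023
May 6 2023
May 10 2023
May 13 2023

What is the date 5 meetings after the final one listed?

May 31 2023

The gap pattern 3, 4, 3 repeats every 2 events.
These are the Wednesdays and Saturdays of each week.
The following Wednesday is May 17 2023.
Next Saturday: May 20 2023.
The following Wednesday is May 24 2023.
Next Saturday: May 27 2023.
Next Wednesday: May 31 2023.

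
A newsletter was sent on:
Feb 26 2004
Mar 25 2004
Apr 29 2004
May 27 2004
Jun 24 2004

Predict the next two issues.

These are Thursdays with 28, 35, 28, 28-day gaps.
Each is the final Thursday of its month — Apr 29 2004 is past the 28th, so '4th Thursday' doesn't fit.
Last Thursday of July 2004: Jul 29 2004.
Last Thursday of August 2004: Aug 26 2004.

Jul 29 2004, Aug 26 2004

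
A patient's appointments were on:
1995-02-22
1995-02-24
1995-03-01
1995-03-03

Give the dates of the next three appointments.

1995-03-08, 1995-03-10, 1995-03-15

Gaps: 2, 5, 2 days — not constant, but cyclic with period 2.
The events fall on every Wednesday and Friday.
Next Wednesday: 1995-03-08.
The following Friday is 1995-03-10.
The following Wednesday is 1995-03-15.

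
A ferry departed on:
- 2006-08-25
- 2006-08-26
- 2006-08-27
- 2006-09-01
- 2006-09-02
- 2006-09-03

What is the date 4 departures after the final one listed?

The gap pattern 1, 1, 5, 1, 1 repeats every 3 events.
These are the Fridays, Saturdays and Sundays of each week.
Next Friday: 2006-09-08.
The following Saturday is 2006-09-09.
The following Sunday is 2006-09-10.
The following Friday is 2006-09-15.

2006-09-15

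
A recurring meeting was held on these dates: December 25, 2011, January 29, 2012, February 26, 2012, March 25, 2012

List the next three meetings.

Every date is a Sunday; gaps 35, 28, 28 days.
Each is the last Sunday of its month (at least one falls on the 29th or later, ruling out '4th Sunday').
April 2012 ends with Sunday April 29, 2012.
Last Sunday of May 2012: May 27, 2012.
Last Sunday of June 2012: June 24, 2012.

April 29, 2012; May 27, 2012; June 24, 2012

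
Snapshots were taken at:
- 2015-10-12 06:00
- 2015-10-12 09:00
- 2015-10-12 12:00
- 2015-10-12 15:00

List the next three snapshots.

Spacing: 3, 3, 3 h — constant 3 h.
2015-10-12 15:00 + 3 h = 2015-10-12 18:00.
2015-10-12 18:00 + 3 h = 2015-10-12 21:00.
2015-10-12 21:00 + 3 h = 2015-10-13 00:00.

2015-10-12 18:00, 2015-10-12 21:00, 2015-10-13 00:00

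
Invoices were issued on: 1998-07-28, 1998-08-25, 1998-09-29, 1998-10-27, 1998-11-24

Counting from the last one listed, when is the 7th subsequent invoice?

These are Tuesdays with 28, 35, 28, 28-day gaps.
Each is the final Tuesday of its month — 1998-09-29 is past the 28th, so '4th Tuesday' doesn't fit.
December 1998 ends with Tuesday 1998-12-29.
January 1999 ends with Tuesday 1999-01-26.
February 1999 ends with Tuesday 1999-02-23.
Last Tuesday of March 1999: 1999-03-30.
Last Tuesday of April 1999: 1999-04-27.
May 1999 ends with Tuesday 1999-05-25.
June 1999 ends with Tuesday 1999-06-29.

1999-06-29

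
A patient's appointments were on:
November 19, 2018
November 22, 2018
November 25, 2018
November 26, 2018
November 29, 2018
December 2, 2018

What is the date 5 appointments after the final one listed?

December 13, 2018

Every event lands on a Monday or Thursday or Sunday (gaps cycle 3, 3, 1, 3, 3).
So the schedule is: every Monday, Thursday and Sunday.
Next Monday: December 3, 2018.
Next Thursday: December 6, 2018.
The following Sunday is December 9, 2018.
The following Monday is December 10, 2018.
Next Thursday: December 13, 2018.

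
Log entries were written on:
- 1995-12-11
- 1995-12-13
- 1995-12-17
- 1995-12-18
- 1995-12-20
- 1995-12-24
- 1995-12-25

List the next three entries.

The gap pattern 2, 4, 1, 2, 4, 1 repeats every 3 events.
These are the Mondays, Wednesdays and Sundays of each week.
Next Wednesday: 1995-12-27.
The following Sunday is 1995-12-31.
The following Monday is 1996-01-01.

1995-12-27, 1995-12-31, 1996-01-01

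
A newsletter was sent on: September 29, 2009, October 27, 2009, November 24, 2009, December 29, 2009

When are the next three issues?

January 26, 2010; February 23, 2010; March 30, 2010

All Tuesdays; the gaps (28, 28, 35) vary with month length.
This is the last Tuesday of each month.
Last Tuesday of January 2010: January 26, 2010.
February 2010 ends with Tuesday February 23, 2010.
March 2010 ends with Tuesday March 30, 2010.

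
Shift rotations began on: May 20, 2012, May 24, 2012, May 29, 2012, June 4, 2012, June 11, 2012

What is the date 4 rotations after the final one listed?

July 19, 2012

The spacing grows by 1 each time: 4, 5, 6, 7 days.
Next gap: 8 days. June 11, 2012 + 8 days = June 19, 2012.
Next gap: 9 days. June 19, 2012 + 9 days = June 28, 2012.
Next gap: 10 days. June 28, 2012 + 10 days = July 8, 2012.
Next gap: 11 days. July 8, 2012 + 11 days = July 19, 2012.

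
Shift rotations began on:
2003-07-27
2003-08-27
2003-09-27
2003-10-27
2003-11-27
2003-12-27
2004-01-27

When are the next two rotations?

2004-02-27, 2004-03-27

Each date is the 27th; the gaps (31, 31, 30, 31, 30, 31) track the month lengths.
The rule is the 27th of each month.
February 2004: 2004-02-27.
Next: March 2004 → 2004-03-27.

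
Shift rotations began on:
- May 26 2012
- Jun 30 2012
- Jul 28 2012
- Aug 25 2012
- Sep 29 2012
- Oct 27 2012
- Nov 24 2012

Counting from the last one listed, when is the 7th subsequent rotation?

Every date is a Saturday; gaps 35, 28, 28, 35, 28, 28 days.
Each is the last Saturday of its month (at least one falls on the 29th or later, ruling out '4th Saturday').
Last Saturday of December 2012: Dec 29 2012.
Last Saturday of January 2013: Jan 26 2013.
February 2013 ends with Saturday Feb 23 2013.
March 2013 ends with Saturday Mar 30 2013.
Last Saturday of April 2013: Apr 27 2013.
May 2013 ends with Saturday May 25 2013.
Last Saturday of June 2013: Jun 29 2013.

Jun 29 2013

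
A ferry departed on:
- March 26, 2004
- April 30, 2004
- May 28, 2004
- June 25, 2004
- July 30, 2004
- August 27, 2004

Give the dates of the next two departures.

Every date is a Friday; gaps 35, 28, 28, 35, 28 days.
Each is the last Friday of its month (at least one falls on the 29th or later, ruling out '4th Friday').
Last Friday of September 2004: September 24, 2004.
Last Friday of October 2004: October 29, 2004.

September 24, 2004; October 29, 2004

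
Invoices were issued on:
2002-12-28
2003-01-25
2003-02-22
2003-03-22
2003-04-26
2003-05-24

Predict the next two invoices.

2003-06-28, 2003-07-26

Gaps: 28, 28, 28, 35, 28 days — a mix of 28 and 35. Every date is a Saturday.
Each is the 4th Saturday of its month.
4th Saturday of June 2003: 2003-06-28.
July 2003 — 4th Saturday is 2003-07-26.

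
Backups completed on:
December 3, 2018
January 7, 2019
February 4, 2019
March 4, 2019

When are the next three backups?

April 1, 2019; May 6, 2019; June 3, 2019

These are Mondays at 28- or 35-day spacing (35, 28, 28).
The pattern: 1st Monday of the month.
1st Monday of April 2019: April 1, 2019.
May 2019 — 1st Monday is May 6, 2019.
June 2019 — 1st Monday is June 3, 2019.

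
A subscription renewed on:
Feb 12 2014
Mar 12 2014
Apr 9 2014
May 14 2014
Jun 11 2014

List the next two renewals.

Jul 9 2014, Aug 13 2014

All dates are Wednesdays, 28, 28, 35, 28 days apart.
Specifically, the 2nd Wednesday of each month.
2nd Wednesday of July 2014: Jul 9 2014.
2nd Wednesday of August 2014: Aug 13 2014.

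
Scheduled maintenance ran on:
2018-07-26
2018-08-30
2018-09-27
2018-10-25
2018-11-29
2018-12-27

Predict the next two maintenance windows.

2019-01-31, 2019-02-28

These are Thursdays with 35, 28, 28, 35, 28-day gaps.
Each is the final Thursday of its month — 2018-08-30 is past the 28th, so '4th Thursday' doesn't fit.
January 2019 ends with Thursday 2019-01-31.
February 2019 ends with Thursday 2019-02-28.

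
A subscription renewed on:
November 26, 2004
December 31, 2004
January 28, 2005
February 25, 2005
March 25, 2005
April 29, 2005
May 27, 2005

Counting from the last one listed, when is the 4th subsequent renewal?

September 30, 2005

Every date is a Friday; gaps 35, 28, 28, 28, 35, 28 days.
Each is the last Friday of its month (at least one falls on the 29th or later, ruling out '4th Friday').
Last Friday of June 2005: June 24, 2005.
July 2005 ends with Friday July 29, 2005.
August 2005 ends with Friday August 26, 2005.
September 2005 ends with Friday September 30, 2005.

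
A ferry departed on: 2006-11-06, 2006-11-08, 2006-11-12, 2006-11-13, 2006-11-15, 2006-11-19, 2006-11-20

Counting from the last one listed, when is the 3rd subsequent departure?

2006-11-27

Gaps: 2, 4, 1, 2, 4, 1 days — not constant, but cyclic with period 3.
The events fall on every Monday, Wednesday and Sunday.
Next Wednesday: 2006-11-22.
Next Sunday: 2006-11-26.
Next Monday: 2006-11-27.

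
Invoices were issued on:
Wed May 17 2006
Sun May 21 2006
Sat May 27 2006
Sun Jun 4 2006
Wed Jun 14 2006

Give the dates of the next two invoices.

The spacing grows by 2 each time: 4, 6, 8, 10 days.
Next gap: 12 days. Wed Jun 14 2006 + 12 days = Mon Jun 26 2006.
Next gap: 14 days. Mon Jun 26 2006 + 14 days = Mon Jul 10 2006.

Mon Jun 26 2006, Mon Jul 10 2006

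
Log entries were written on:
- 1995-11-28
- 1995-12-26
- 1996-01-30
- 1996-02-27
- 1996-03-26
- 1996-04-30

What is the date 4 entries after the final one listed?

These are Tuesdays with 28, 35, 28, 28, 35-day gaps.
Each is the final Tuesday of its month — 1996-01-30 is past the 28th, so '4th Tuesday' doesn't fit.
May 1996 ends with Tuesday 1996-05-28.
June 1996 ends with Tuesday 1996-06-25.
Last Tuesday of July 1996: 1996-07-30.
Last Tuesday of August 1996: 1996-08-27.

1996-08-27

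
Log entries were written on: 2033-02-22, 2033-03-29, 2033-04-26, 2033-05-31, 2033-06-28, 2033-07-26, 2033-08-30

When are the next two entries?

All Tuesdays; the gaps (35, 28, 35, 28, 28, 35) vary with month length.
This is the last Tuesday of each month.
September 2033 ends with Tuesday 2033-09-27.
Last Tuesday of October 2033: 2033-10-25.

2033-09-27, 2033-10-25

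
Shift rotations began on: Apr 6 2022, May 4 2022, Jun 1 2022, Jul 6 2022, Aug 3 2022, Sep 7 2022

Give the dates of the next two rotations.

Oct 5 2022, Nov 2 2022

Gaps: 28, 28, 35, 28, 35 days — a mix of 28 and 35. Every date is a Wednesday.
Each is the 1st Wednesday of its month.
October 2022 — 1st Wednesday is Oct 5 2022.
1st Wednesday of November 2022: Nov 2 2022.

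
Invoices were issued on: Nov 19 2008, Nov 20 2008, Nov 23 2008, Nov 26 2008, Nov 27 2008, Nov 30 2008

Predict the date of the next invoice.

The gap pattern 1, 3, 3, 1, 3 repeats every 3 events.
These are the Wednesdays, Thursdays and Sundays of each week.
The following Wednesday is Dec 3 2008.

Dec 3 2008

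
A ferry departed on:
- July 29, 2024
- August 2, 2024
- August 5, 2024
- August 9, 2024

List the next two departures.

Gaps: 4, 3, 4 days — not constant, but cyclic with period 2.
The events fall on every Monday and Friday.
The following Monday is August 12, 2024.
Next Friday: August 16, 2024.

August 12, 2024; August 16, 2024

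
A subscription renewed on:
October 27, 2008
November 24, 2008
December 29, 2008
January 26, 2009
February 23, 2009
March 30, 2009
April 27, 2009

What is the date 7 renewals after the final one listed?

November 30, 2009

These are Mondays with 28, 35, 28, 28, 35, 28-day gaps.
Each is the final Monday of its month — December 29, 2008 is past the 28th, so '4th Monday' doesn't fit.
Last Monday of May 2009: May 25, 2009.
Last Monday of June 2009: June 29, 2009.
July 2009 ends with Monday July 27, 2009.
August 2009 ends with Monday August 31, 2009.
September 2009 ends with Monday September 28, 2009.
Last Monday of October 2009: October 26, 2009.
November 2009 ends with Monday November 30, 2009.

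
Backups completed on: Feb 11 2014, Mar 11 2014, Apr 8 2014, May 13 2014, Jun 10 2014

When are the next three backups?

All dates are Tuesdays, 28, 28, 35, 28 days apart.
Specifically, the 2nd Tuesday of each month.
July 2014 — 2nd Tuesday is Jul 8 2014.
August 2014 — 2nd Tuesday is Aug 12 2014.
2nd Tuesday of September 2014: Sep 9 2014.

Jul 8 2014, Aug 12 2014, Sep 9 2014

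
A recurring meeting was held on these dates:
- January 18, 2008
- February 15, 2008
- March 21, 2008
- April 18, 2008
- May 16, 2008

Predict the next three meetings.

June 20, 2008; July 18, 2008; August 15, 2008

Gaps: 28, 35, 28, 28 days — a mix of 28 and 35. Every date is a Friday.
Each is the 3rd Friday of its month.
June 2008 — 3rd Friday is June 20, 2008.
July 2008 — 3rd Friday is July 18, 2008.
August 2008 — 3rd Friday is August 15, 2008.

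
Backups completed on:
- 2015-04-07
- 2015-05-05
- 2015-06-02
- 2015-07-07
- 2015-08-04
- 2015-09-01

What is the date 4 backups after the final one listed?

All dates are Tuesdays, 28, 28, 35, 28, 28 days apart.
Specifically, the 1st Tuesday of each month.
1st Tuesday of October 2015: 2015-10-06.
1st Tuesday of November 2015: 2015-11-03.
1st Tuesday of December 2015: 2015-12-01.
1st Tuesday of January 2016: 2016-01-05.

2016-01-05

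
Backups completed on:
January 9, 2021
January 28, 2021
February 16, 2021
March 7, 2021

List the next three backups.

March 26, 2021; April 14, 2021; May 3, 2021

Gaps between consecutive events: 19, 19, 19 days — a constant 19-day interval.
March 7, 2021 + 19 days = March 26, 2021.
March 26, 2021 + 19 days = April 14, 2021.
April 14, 2021 + 19 days = May 3, 2021.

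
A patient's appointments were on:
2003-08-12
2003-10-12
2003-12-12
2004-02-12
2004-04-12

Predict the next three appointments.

2004-06-12, 2004-08-12, 2004-10-12

The day-of-month is always 12 (61, 61, 62, 60 days between events).
So this recurs on the 12th of every 2 months.
Next: June 2004 → 2004-06-12.
Next: August 2004 → 2004-08-12.
Next: October 2004 → 2004-10-12.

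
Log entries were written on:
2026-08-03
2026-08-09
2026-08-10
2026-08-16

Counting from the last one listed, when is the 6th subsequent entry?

Gaps: 6, 1, 6 days — not constant, but cyclic with period 2.
The events fall on every Monday and Sunday.
The following Monday is 2026-08-17.
The following Sunday is 2026-08-23.
Next Monday: 2026-08-24.
The following Sunday is 2026-08-30.
Next Monday: 2026-08-31.
The following Sunday is 2026-09-06.

2026-09-06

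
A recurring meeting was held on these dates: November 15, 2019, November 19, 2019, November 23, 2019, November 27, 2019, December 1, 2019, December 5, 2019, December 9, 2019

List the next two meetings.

Every event comes 4 days after the last (4, 4, 4, 4, 4, 4).
December 9, 2019 + 4 days = December 13, 2019.
December 13, 2019 + 4 days = December 17, 2019.

December 13, 2019; December 17, 2019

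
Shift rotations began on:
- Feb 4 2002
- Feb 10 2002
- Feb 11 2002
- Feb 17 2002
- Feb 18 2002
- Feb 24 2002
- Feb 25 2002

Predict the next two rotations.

Gaps: 6, 1, 6, 1, 6, 1 days — not constant, but cyclic with period 2.
The events fall on every Monday and Sunday.
Next Sunday: Mar 3 2002.
The following Monday is Mar 4 2002.

Mar 3 2002, Mar 4 2002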